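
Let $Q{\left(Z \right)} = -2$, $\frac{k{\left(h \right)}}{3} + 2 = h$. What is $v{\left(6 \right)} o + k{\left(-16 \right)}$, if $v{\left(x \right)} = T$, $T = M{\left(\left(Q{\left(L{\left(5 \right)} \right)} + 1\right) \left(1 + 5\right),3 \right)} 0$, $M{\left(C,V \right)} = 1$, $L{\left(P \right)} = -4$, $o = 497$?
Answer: $-54$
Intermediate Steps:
$k{\left(h \right)} = -6 + 3 h$
$T = 0$ ($T = 1 \cdot 0 = 0$)
$v{\left(x \right)} = 0$
$v{\left(6 \right)} o + k{\left(-16 \right)} = 0 \cdot 497 + \left(-6 + 3 \left(-16\right)\right) = 0 - 54 = -54$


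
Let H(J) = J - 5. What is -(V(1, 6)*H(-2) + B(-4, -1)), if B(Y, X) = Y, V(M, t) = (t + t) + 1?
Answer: 95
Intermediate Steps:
H(J) = -5 + J
V(M, t) = 1 + 2*t (V(M, t) = 2*t + 1 = 1 + 2*t)
-(V(1, 6)*H(-2) + B(-4, -1)) = -((1 + 2*6)*(-5 - 2) - 4) = -((1 + 12)*(-7) - 4) = -(13*(-7) - 4) = -(-91 - 4) = -1*(-95) = 95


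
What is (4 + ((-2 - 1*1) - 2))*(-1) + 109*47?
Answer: 5124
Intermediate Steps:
(4 + ((-2 - 1*1) - 2))*(-1) + 109*47 = (4 + ((-2 - 1) - 2))*(-1) + 5123 = (4 + (-3 - 2))*(-1) + 5123 = (4 - 5)*(-1) + 5123 = -1*(-1) + 5123 = 1 + 5123 = 5124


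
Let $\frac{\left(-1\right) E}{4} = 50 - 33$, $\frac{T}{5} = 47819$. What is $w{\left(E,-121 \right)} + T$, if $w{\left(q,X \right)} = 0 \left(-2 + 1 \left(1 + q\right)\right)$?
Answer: $239095$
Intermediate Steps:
$T = 239095$ ($T = 5 \cdot 47819 = 239095$)
$E = -68$ ($E = - 4 \left(50 - 33\right) = \left(-4\right) 17 = -68$)
$w{\left(q,X \right)} = 0$ ($w{\left(q,X \right)} = 0 \left(-2 + \left(1 + q\right)\right) = 0 \left(-1 + q\right) = 0$)
$w{\left(E,-121 \right)} + T = 0 + 239095 = 239095$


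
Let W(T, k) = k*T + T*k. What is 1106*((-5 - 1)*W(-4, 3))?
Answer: 159264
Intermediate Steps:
W(T, k) = 2*T*k (W(T, k) = T*k + T*k = 2*T*k)
1106*((-5 - 1)*W(-4, 3)) = 1106*((-5 - 1)*(2*(-4)*3)) = 1106*(-6*(-24)) = 1106*144 = 159264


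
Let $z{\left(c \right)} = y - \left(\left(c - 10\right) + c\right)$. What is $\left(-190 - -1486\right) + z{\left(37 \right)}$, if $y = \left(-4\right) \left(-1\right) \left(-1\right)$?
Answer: $1228$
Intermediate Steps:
$y = -4$ ($y = 4 \left(-1\right) = -4$)
$z{\left(c \right)} = 6 - 2 c$ ($z{\left(c \right)} = -4 - \left(\left(c - 10\right) + c\right) = -4 - \left(\left(-10 + c\right) + c\right) = -4 - \left(-10 + 2 c\right) = 6 - 2 c$)
$\left(-190 - -1486\right) + z{\left(37 \right)} = \left(-190 - -1486\right) + \left(6 - 74\right) = \left(-190 + 1486\right) + \left(6 - 74\right) = 1296 - 68 = 1228$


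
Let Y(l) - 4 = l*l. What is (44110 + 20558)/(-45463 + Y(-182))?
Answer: -64668/12335 ≈ -5.2426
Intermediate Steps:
Y(l) = 4 + l**2 (Y(l) = 4 + l*l = 4 + l**2)
(44110 + 20558)/(-45463 + Y(-182)) = (44110 + 20558)/(-45463 + (4 + (-182)**2)) = 64668/(-45463 + (4 + 33124)) = 64668/(-45463 + 33128) = 64668/(-12335) = 64668*(-1/12335) = -64668/12335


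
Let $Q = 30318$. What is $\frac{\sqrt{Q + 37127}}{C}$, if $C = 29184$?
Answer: $\frac{\sqrt{67445}}{29184} \approx 0.0088988$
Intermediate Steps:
$\frac{\sqrt{Q + 37127}}{C} = \frac{\sqrt{30318 + 37127}}{29184} = \sqrt{67445} \cdot \frac{1}{29184} = \frac{\sqrt{67445}}{29184}$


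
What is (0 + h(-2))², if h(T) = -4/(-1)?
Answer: 16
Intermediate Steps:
h(T) = 4 (h(T) = -4*(-1) = 4)
(0 + h(-2))² = (0 + 4)² = 4² = 16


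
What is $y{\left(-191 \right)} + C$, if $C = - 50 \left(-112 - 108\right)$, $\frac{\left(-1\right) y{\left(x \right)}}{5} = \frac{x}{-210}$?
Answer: $\frac{461809}{42} \approx 10995.0$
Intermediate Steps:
$y{\left(x \right)} = \frac{x}{42}$ ($y{\left(x \right)} = - 5 \frac{x}{-210} = - 5 x \left(- \frac{1}{210}\right) = - 5 \left(- \frac{x}{210}\right) = \frac{x}{42}$)
$C = 11000$ ($C = \left(-50\right) \left(-220\right) = 11000$)
$y{\left(-191 \right)} + C = \frac{1}{42} \left(-191\right) + 11000 = - \frac{191}{42} + 11000 = \frac{461809}{42}$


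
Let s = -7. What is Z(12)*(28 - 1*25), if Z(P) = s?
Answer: -21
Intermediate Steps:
Z(P) = -7
Z(12)*(28 - 1*25) = -7*(28 - 1*25) = -7*(28 - 25) = -7*3 = -21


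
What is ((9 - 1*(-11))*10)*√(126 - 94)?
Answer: 800*√2 ≈ 1131.4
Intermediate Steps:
((9 - 1*(-11))*10)*√(126 - 94) = ((9 + 11)*10)*√32 = (20*10)*(4*√2) = 200*(4*√2) = 800*√2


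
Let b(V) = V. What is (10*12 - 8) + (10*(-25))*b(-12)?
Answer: 3112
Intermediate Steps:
(10*12 - 8) + (10*(-25))*b(-12) = (10*12 - 8) + (10*(-25))*(-12) = (120 - 8) - 250*(-12) = 112 + 3000 = 3112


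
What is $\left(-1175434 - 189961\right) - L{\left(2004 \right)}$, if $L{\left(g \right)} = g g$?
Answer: $-5381411$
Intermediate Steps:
$L{\left(g \right)} = g^{2}$
$\left(-1175434 - 189961\right) - L{\left(2004 \right)} = \left(-1175434 - 189961\right) - 2004^{2} = \left(-1175434 - 189961\right) - 4016016 = -1365395 - 4016016 = -5381411$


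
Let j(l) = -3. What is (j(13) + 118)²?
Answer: 13225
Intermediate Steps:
(j(13) + 118)² = (-3 + 118)² = 115² = 13225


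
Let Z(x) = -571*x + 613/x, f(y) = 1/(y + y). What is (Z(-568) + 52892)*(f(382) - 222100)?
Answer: -36356638210226453/433952 ≈ -8.3780e+10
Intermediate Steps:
f(y) = 1/(2*y)
(Z(-568) + 52892)*(f(382) - 222100) = ((-571*(-568) + 613/(-568)) + 52892)*((½)/382 - 222100) = ((324328 + 613*(-1/568)) + 52892)*((½)*(1/382) - 222100) = ((324328 - 613/568) + 52892)*(1/764 - 222100) = (184217691/568 + 52892)*(-169684399/764) = (214260347/568)*(-169684399/764) = -36356638210226453/433952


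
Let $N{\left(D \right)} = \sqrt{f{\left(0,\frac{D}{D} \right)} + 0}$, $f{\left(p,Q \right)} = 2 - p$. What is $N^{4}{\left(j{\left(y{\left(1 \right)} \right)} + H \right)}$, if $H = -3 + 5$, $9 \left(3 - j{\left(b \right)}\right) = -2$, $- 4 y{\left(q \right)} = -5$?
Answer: $4$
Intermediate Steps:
$y{\left(q \right)} = \frac{5}{4}$ ($y{\left(q \right)} = \left(- \frac{1}{4}\right) \left(-5\right) = \frac{5}{4}$)
$j{\left(b \right)} = \frac{29}{9}$ ($j{\left(b \right)} = 3 - - \frac{2}{9} = 3 + \frac{2}{9} = \frac{29}{9}$)
$H = 2$
$N{\left(D \right)} = \sqrt{2}$ ($N{\left(D \right)} = \sqrt{\left(2 - 0\right) + 0} = \sqrt{\left(2 + 0\right) + 0} = \sqrt{2 + 0} = \sqrt{2}$)
$N^{4}{\left(j{\left(y{\left(1 \right)} \right)} + H \right)} = \left(\sqrt{2}\right)^{4} = 4$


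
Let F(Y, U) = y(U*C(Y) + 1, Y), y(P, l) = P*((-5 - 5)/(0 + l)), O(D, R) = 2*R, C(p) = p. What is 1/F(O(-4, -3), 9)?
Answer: -3/265 ≈ -0.011321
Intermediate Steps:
y(P, l) = -10*P/l (y(P, l) = P*(-10/l) = -10*P/l)
F(Y, U) = -10*(1 + U*Y)/Y (F(Y, U) = -10*(U*Y + 1)/Y = -10*(1 + U*Y)/Y)
1/F(O(-4, -3), 9) = 1/(-10*9 - 10/(2*(-3))) = 1/(-90 - 10/(-6)) = 1/(-90 - 10*(-⅙)) = 1/(-90 + 5/3) = 1/(-265/3) = -3/265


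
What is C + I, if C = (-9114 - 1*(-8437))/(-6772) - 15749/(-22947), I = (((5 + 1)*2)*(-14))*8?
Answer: -208731493549/155397084 ≈ -1343.2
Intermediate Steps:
I = -1344 (I = ((6*2)*(-14))*8 = (12*(-14))*8 = -168*8 = -1344)
C = 122187347/155397084 (C = (-9114 + 8437)*(-1/6772) - 15749*(-1/22947) = -677*(-1/6772) + 15749/22947 = 677/6772 + 15749/22947 = 122187347/155397084 ≈ 0.78629)
C + I = 122187347/155397084 - 1344 = -208731493549/155397084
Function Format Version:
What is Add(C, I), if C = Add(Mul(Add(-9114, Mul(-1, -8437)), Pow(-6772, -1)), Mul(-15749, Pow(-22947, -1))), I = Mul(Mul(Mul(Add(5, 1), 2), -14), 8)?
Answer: Rational(-208731493549, 155397084) ≈ -1343.2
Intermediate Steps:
I = -1344 (I = Mul(Mul(Mul(6, 2), -14), 8) = Mul(Mul(12, -14), 8) = Mul(-168, 8) = -1344)
C = Rational(122187347, 155397084) (C = Add(Mul(Add(-9114, 8437), Rational(-1, 6772)), Mul(-15749, Rational(-1, 22947))) = Add(Mul(-677, Rational(-1, 6772)), Rational(15749, 22947)) = Add(Rational(677, 6772), Rational(15749, 22947)) = Rational(122187347, 155397084) ≈ 0.78629)
Add(C, I) = Add(Rational(122187347, 155397084), -1344) = Rational(-208731493549, 155397084)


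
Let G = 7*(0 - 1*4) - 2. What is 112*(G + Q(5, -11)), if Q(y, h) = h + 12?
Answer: -3248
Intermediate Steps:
G = -30 (G = 7*(0 - 4) - 2 = 7*(-4) - 2 = -28 - 2 = -30)
Q(y, h) = 12 + h
112*(G + Q(5, -11)) = 112*(-30 + (12 - 11)) = 112*(-30 + 1) = 112*(-29) = -3248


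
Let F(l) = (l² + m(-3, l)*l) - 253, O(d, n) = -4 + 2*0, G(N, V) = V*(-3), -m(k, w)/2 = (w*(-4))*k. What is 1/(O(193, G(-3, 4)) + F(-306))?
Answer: -1/2153885 ≈ -4.6428e-7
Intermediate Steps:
m(k, w) = 8*k*w (m(k, w) = -2*w*(-4)*k = -2*(-4*w)*k = -(-8)*k*w = 8*k*w)
G(N, V) = -3*V
O(d, n) = -4 (O(d, n) = -4 + 0 = -4)
F(l) = -253 - 23*l² (F(l) = (l² + (8*(-3)*l)*l) - 253 = (l² + (-24*l)*l) - 253 = (l² - 24*l²) - 253 = -23*l² - 253 = -253 - 23*l²)
1/(O(193, G(-3, 4)) + F(-306)) = 1/(-4 + (-253 - 23*(-306)²)) = 1/(-4 + (-253 - 23*93636)) = 1/(-4 + (-253 - 2153628)) = 1/(-4 - 2153881) = 1/(-2153885) = -1/2153885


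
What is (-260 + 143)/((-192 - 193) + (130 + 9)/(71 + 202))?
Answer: 31941/104966 ≈ 0.30430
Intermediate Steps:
(-260 + 143)/((-192 - 193) + (130 + 9)/(71 + 202)) = -117/(-385 + 139/273) = -117/(-104966/273) = -117*(-273/104966) = 31941/104966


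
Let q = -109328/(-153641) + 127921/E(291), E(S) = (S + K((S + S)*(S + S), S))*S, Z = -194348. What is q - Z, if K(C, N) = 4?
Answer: 2563345378754981/13189311645 ≈ 1.9435e+5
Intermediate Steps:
E(S) = S*(4 + S) (E(S) = (S + 4)*S = (4 + S)*S = S*(4 + S))
q = 29039172521/13189311645 (q = -109328/(-153641) + 127921/((291*(4 + 291))) = -109328*(-1/153641) + 127921/((291*295)) = 109328/153641 + 127921/85845 = 29039172521/13189311645 ≈ 2.2017)
q - Z = 29039172521/13189311645 - 1*(-194348) = 29039172521/13189311645 + 194348 = 2563345378754981/13189311645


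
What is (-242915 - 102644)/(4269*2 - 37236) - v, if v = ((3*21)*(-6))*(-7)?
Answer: -75589349/28698 ≈ -2634.0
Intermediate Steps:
v = 2646 (v = (63*(-6))*(-7) = -378*(-7) = 2646)
(-242915 - 102644)/(4269*2 - 37236) - v = (-242915 - 102644)/(4269*2 - 37236) - 1*2646 = -345559/(8538 - 37236) - 2646 = -345559/(-28698) - 2646 = -345559*(-1/28698) - 2646 = 345559/28698 - 2646 = -75589349/28698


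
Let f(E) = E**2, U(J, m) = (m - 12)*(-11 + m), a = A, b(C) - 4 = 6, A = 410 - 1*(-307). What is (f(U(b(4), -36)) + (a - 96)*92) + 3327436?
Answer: 8474104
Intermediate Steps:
A = 717 (A = 410 + 307 = 717)
b(C) = 10 (b(C) = 4 + 6 = 10)
a = 717
U(J, m) = (-12 + m)*(-11 + m)
(f(U(b(4), -36)) + (a - 96)*92) + 3327436 = ((132 + (-36)**2 - 23*(-36))**2 + (717 - 96)*92) + 3327436 = ((132 + 1296 + 828)**2 + 621*92) + 3327436 = (2256**2 + 57132) + 3327436 = (5089536 + 57132) + 3327436 = 5146668 + 3327436 = 8474104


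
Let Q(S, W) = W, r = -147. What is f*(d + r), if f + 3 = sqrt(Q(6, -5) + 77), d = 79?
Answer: 204 - 408*sqrt(2) ≈ -373.00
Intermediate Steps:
f = -3 + 6*sqrt(2) (f = -3 + sqrt(-5 + 77) = -3 + sqrt(72) = -3 + 6*sqrt(2) ≈ 5.4853)
f*(d + r) = (-3 + 6*sqrt(2))*(79 - 147) = (-3 + 6*sqrt(2))*(-68) = 204 - 408*sqrt(2)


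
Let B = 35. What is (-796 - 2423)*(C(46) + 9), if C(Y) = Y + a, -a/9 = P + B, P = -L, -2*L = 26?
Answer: 1213563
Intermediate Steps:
L = -13 (L = -½*26 = -13)
P = 13 (P = -1*(-13) = 13)
a = -432 (a = -9*(13 + 35) = -9*48 = -432)
C(Y) = -432 + Y (C(Y) = Y - 432 = -432 + Y)
(-796 - 2423)*(C(46) + 9) = (-796 - 2423)*((-432 + 46) + 9) = -3219*(-386 + 9) = -3219*(-377) = 1213563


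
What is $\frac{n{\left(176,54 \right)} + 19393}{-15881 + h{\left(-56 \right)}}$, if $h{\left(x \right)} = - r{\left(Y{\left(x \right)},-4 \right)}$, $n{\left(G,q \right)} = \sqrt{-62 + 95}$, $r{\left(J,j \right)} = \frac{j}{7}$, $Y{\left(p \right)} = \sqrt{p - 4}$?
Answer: $- \frac{135751}{111163} - \frac{7 \sqrt{33}}{111163} \approx -1.2215$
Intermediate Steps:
$Y{\left(p \right)} = \sqrt{-4 + p}$
$r{\left(J,j \right)} = \frac{j}{7}$ ($r{\left(J,j \right)} = j \frac{1}{7} = \frac{j}{7}$)
$n{\left(G,q \right)} = \sqrt{33}$
$h{\left(x \right)} = \frac{4}{7}$ ($h{\left(x \right)} = - \frac{-4}{7} = \left(-1\right) \left(- \frac{4}{7}\right) = \frac{4}{7}$)
$\frac{n{\left(176,54 \right)} + 19393}{-15881 + h{\left(-56 \right)}} = \frac{\sqrt{33} + 19393}{-15881 + \frac{4}{7}} = \frac{19393 + \sqrt{33}}{- \frac{111163}{7}} = \left(19393 + \sqrt{33}\right) \left(- \frac{7}{111163}\right) = - \frac{135751}{111163} - \frac{7 \sqrt{33}}{111163}$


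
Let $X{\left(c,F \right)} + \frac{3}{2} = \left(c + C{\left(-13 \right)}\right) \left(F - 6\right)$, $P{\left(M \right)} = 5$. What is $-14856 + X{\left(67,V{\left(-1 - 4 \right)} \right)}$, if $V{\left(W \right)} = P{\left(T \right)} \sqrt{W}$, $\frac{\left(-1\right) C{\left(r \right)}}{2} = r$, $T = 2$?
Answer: $- \frac{30831}{2} + 465 i \sqrt{5} \approx -15416.0 + 1039.8 i$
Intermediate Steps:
$C{\left(r \right)} = - 2 r$
$V{\left(W \right)} = 5 \sqrt{W}$
$X{\left(c,F \right)} = - \frac{3}{2} + \left(-6 + F\right) \left(26 + c\right)$ ($X{\left(c,F \right)} = - \frac{3}{2} + \left(c - -26\right) \left(F - 6\right) = - \frac{3}{2} + \left(c + 26\right) \left(-6 + F\right) = - \frac{3}{2} + \left(26 + c\right) \left(-6 + F\right) = - \frac{3}{2} + \left(-6 + F\right) \left(26 + c\right)$)
$-14856 + X{\left(67,V{\left(-1 - 4 \right)} \right)} = -14856 + \left(- \frac{315}{2} - 402 + 26 \cdot 5 \sqrt{-1 - 4} + 5 \sqrt{-1 - 4} \cdot 67\right) = -14856 + \left(- \frac{315}{2} - 402 + 26 \cdot 5 \sqrt{-5} + 5 \sqrt{-5} \cdot 67\right) = -14856 + \left(- \frac{315}{2} - 402 + 26 \cdot 5 i \sqrt{5} + 5 i \sqrt{5} \cdot 67\right) = -14856 + \left(- \frac{315}{2} - 402 + 130 i \sqrt{5} + 335 i \sqrt{5}\right) = -14856 - \left(\frac{1119}{2} - 465 i \sqrt{5}\right) = - \frac{30831}{2} + 465 i \sqrt{5}$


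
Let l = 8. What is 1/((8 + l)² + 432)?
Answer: 1/688 ≈ 0.0014535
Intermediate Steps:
1/((8 + l)² + 432) = 1/((8 + 8)² + 432) = 1/(16² + 432) = 1/(256 + 432) = 1/688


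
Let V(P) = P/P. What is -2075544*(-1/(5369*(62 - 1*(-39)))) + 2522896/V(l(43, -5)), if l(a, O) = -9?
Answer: 1368090366568/542269 ≈ 2.5229e+6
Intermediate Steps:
V(P) = 1
-2075544*(-1/(5369*(62 - 1*(-39)))) + 2522896/V(l(43, -5)) = -2075544*(-1/(5369*(62 - 1*(-39)))) + 2522896/1 = -2075544*(-1/(5369*(62 + 39))) + 2522896*1 = -2075544/((101*(-59))*91) + 2522896 = -2075544/((-5959*91)) + 2522896 = -2075544/(-542269) + 2522896 = -2075544*(-1/542269) + 2522896 = 2075544/542269 + 2522896 = 1368090366568/542269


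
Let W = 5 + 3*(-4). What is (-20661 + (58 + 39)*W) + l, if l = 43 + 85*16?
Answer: -19937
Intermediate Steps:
W = -7 (W = 5 - 12 = -7)
l = 1403 (l = 43 + 1360 = 1403)
(-20661 + (58 + 39)*W) + l = (-20661 + (58 + 39)*(-7)) + 1403 = (-20661 + 97*(-7)) + 1403 = (-20661 - 679) + 1403 = -21340 + 1403 = -19937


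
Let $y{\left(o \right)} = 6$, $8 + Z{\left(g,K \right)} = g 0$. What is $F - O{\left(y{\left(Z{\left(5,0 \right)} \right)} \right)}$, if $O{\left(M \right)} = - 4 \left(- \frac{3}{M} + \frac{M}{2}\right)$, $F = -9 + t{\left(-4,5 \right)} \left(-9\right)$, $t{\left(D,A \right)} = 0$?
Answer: $1$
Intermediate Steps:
$Z{\left(g,K \right)} = -8$ ($Z{\left(g,K \right)} = -8 + g 0 = -8 + 0 = -8$)
$F = -9$ ($F = -9 + 0 \left(-9\right) = -9 + 0 = -9$)
$O{\left(M \right)} = - 2 M + \frac{12}{M}$ ($O{\left(M \right)} = - 4 \left(- \frac{3}{M} + M \frac{1}{2}\right) = - 4 \left(- \frac{3}{M} + \frac{M}{2}\right) = - 4 \left(\frac{M}{2} - \frac{3}{M}\right) = - 2 M + \frac{12}{M}$)
$F - O{\left(y{\left(Z{\left(5,0 \right)} \right)} \right)} = -9 - \left(\left(-2\right) 6 + \frac{12}{6}\right) = -9 - \left(-12 + 12 \cdot \frac{1}{6}\right) = -9 - \left(-12 + 2\right) = -9 - -10 = -9 + 10 = 1$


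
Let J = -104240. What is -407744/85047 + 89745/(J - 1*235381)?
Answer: -48703656013/9627915729 ≈ -5.0586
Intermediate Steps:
-407744/85047 + 89745/(J - 1*235381) = -407744/85047 + 89745/(-104240 - 1*235381) = -407744*1/85047 + 89745/(-104240 - 235381) = -407744/85047 + 89745/(-339621) = -407744/85047 + 89745*(-1/339621) = -407744/85047 - 29915/113207 = -48703656013/9627915729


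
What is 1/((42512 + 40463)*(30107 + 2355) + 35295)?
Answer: 1/2693569745 ≈ 3.7125e-10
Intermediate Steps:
1/((42512 + 40463)*(30107 + 2355) + 35295) = 1/(82975*32462 + 35295) = 1/(2693534450 + 35295) = 1/2693569745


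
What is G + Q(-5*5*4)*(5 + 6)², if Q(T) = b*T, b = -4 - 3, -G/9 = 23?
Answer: 84493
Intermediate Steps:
G = -207 (G = -9*23 = -207)
b = -7
Q(T) = -7*T
G + Q(-5*5*4)*(5 + 6)² = -207 + (-7*(-5*5)*4)*(5 + 6)² = -207 - (-175)*4*11² = -207 - 7*(-100)*121 = -207 + 700*121 = -207 + 84700 = 84493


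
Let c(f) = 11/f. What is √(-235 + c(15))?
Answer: I*√52710/15 ≈ 15.306*I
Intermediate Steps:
√(-235 + c(15)) = √(-235 + 11/15) = √(-3514/15) = I*√52710/15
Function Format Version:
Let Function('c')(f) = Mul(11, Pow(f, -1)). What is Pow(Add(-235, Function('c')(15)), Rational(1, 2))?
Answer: Mul(Rational(1, 15), I, Pow(52710, Rational(1, 2))) ≈ Mul(15.306, I)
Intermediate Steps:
Pow(Add(-235, Function('c')(15)), Rational(1, 2)) = Pow(Add(-235, Mul(11, Pow(15, -1))), Rational(1, 2)) = Pow(Add(-235, Mul(11, Rational(1, 15))), Rational(1, 2)) = Pow(Add(-235, Rational(11, 15)), Rational(1, 2)) = Pow(Rational(-3514, 15), Rational(1, 2)) = Mul(Rational(1, 15), I, Pow(52710, Rational(1, 2)))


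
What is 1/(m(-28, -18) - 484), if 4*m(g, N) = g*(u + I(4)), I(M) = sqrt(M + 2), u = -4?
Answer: -76/34607 + 7*sqrt(6)/207642 ≈ -0.0021135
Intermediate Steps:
I(M) = sqrt(2 + M)
m(g, N) = g*(-4 + sqrt(6))/4 (m(g, N) = (g*(-4 + sqrt(2 + 4)))/4 = (g*(-4 + sqrt(6)))/4 = g*(-4 + sqrt(6))/4)
1/(m(-28, -18) - 484) = 1/((1/4)*(-28)*(-4 + sqrt(6)) - 484) = 1/((28 - 7*sqrt(6)) - 484) = 1/(-456 - 7*sqrt(6))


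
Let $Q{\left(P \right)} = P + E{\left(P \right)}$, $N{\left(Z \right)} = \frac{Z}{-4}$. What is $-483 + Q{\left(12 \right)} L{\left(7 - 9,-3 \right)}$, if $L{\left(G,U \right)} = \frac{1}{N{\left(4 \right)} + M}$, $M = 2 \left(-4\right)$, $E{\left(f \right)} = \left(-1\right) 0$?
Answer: $- \frac{1453}{3} \approx -484.33$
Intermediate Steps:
$E{\left(f \right)} = 0$
$N{\left(Z \right)} = - \frac{Z}{4}$ ($N{\left(Z \right)} = Z \left(- \frac{1}{4}\right) = - \frac{Z}{4}$)
$M = -8$
$Q{\left(P \right)} = P$ ($Q{\left(P \right)} = P + 0 = P$)
$L{\left(G,U \right)} = - \frac{1}{9}$ ($L{\left(G,U \right)} = \frac{1}{\left(- \frac{1}{4}\right) 4 - 8} = \frac{1}{-1 - 8} = \frac{1}{-9} = - \frac{1}{9}$)
$-483 + Q{\left(12 \right)} L{\left(7 - 9,-3 \right)} = -483 + 12 \left(- \frac{1}{9}\right) = -483 - \frac{4}{3} = - \frac{1453}{3}$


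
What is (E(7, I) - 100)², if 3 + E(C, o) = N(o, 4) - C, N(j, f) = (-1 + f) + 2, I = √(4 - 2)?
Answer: 11025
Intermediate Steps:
I = √2 ≈ 1.4142
N(j, f) = 1 + f
E(C, o) = 2 - C (E(C, o) = -3 + ((1 + 4) - C) = -3 + (5 - C) = 2 - C)
(E(7, I) - 100)² = ((2 - 1*7) - 100)² = ((2 - 7) - 100)² = (-5 - 100)² = (-105)² = 11025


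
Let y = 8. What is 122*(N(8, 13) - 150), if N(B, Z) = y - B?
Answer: -18300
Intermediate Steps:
N(B, Z) = 8 - B
122*(N(8, 13) - 150) = 122*((8 - 1*8) - 150) = 122*((8 - 8) - 150) = 122*(0 - 150) = 122*(-150) = -18300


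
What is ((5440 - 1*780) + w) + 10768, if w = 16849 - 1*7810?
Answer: 24467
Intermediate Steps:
w = 9039 (w = 16849 - 7810 = 9039)
((5440 - 1*780) + w) + 10768 = ((5440 - 1*780) + 9039) + 10768 = ((5440 - 780) + 9039) + 10768 = (4660 + 9039) + 10768 = 13699 + 10768 = 24467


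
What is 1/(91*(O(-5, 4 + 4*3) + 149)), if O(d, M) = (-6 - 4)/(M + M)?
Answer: 16/216489 ≈ 7.3907e-5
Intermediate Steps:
O(d, M) = -5/M (O(d, M) = -10*1/(2*M) = -5/M)
1/(91*(O(-5, 4 + 4*3) + 149)) = 1/(91*(-5/(4 + 4*3) + 149)) = 1/(91*(-5/(4 + 12) + 149)) = 1/(91*(-5/16 + 149)) = 1/(91*(2379/16)) = 1/(216489/16) = 16/216489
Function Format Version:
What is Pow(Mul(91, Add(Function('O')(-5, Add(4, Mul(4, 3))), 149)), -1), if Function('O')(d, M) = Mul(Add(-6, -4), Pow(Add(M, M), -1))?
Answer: Rational(16, 216489) ≈ 7.3907e-5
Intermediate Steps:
Function('O')(d, M) = Mul(-5, Pow(M, -1)) (Function('O')(d, M) = Mul(-10, Pow(Mul(2, M), -1)) = Mul(-10, Mul(Rational(1, 2), Pow(M, -1))) = Mul(-5, Pow(M, -1)))
Pow(Mul(91, Add(Function('O')(-5, Add(4, Mul(4, 3))), 149)), -1) = Pow(Mul(91, Add(Mul(-5, Pow(Add(4, Mul(4, 3)), -1)), 149)), -1) = Pow(Mul(91, Add(Mul(-5, Pow(Add(4, 12), -1)), 149)), -1) = Pow(Mul(91, Add(Mul(-5, Pow(16, -1)), 149)), -1) = Pow(Mul(91, Add(Mul(-5, Rational(1, 16)), 149)), -1) = Pow(Mul(91, Add(Rational(-5, 16), 149)), -1) = Pow(Mul(91, Rational(2379, 16)), -1) = Pow(Rational(216489, 16), -1) = Rational(16, 216489)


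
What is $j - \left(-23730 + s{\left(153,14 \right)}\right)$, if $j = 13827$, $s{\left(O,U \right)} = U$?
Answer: $37543$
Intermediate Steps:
$j - \left(-23730 + s{\left(153,14 \right)}\right) = 13827 - \left(-23730 + 14\right) = 13827 - -23716 = 13827 + 23716 = 37543$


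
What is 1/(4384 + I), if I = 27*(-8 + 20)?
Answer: 1/4708 ≈ 0.00021240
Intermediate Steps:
I = 324 (I = 27*12 = 324)
1/(4384 + I) = 1/(4384 + 324) = 1/4708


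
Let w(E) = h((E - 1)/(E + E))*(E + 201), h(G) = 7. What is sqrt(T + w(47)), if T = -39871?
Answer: I*sqrt(38135) ≈ 195.28*I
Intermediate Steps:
w(E) = 1407 + 7*E (w(E) = 7*(E + 201) = 7*(201 + E) = 1407 + 7*E)
sqrt(T + w(47)) = sqrt(-39871 + (1407 + 7*47)) = sqrt(-39871 + (1407 + 329)) = sqrt(-39871 + 1736) = sqrt(-38135) = I*sqrt(38135)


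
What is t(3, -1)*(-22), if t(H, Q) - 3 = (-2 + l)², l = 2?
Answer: -66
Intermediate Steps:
t(H, Q) = 3 (t(H, Q) = 3 + (-2 + 2)² = 3 + 0² = 3 + 0 = 3)
t(3, -1)*(-22) = 3*(-22) = -66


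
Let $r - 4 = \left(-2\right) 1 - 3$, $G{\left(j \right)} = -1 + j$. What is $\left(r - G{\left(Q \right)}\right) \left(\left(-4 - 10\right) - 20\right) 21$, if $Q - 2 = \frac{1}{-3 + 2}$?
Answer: $714$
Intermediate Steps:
$Q = 1$ ($Q = 2 + \frac{1}{-3 + 2} = 2 + \frac{1}{-1} = 2 - 1 = 1$)
$r = -1$ ($r = 4 - 5 = -1$)
$\left(r - G{\left(Q \right)}\right) \left(\left(-4 - 10\right) - 20\right) 21 = \left(-1 - \left(-1 + 1\right)\right) \left(\left(-4 - 10\right) - 20\right) 21 = \left(-1 - 0\right) \left(-14 - 20\right) 21 = \left(-1 + 0\right) \left(-34\right) 21 = \left(-1\right) \left(-34\right) 21 = 34 \cdot 21 = 714$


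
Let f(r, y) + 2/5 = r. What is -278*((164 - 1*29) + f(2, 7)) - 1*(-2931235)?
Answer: 14466301/5 ≈ 2.8933e+6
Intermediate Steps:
f(r, y) = -⅖ + r
-278*((164 - 1*29) + f(2, 7)) - 1*(-2931235) = -278*((164 - 1*29) + (-⅖ + 2)) - 1*(-2931235) = -278*((164 - 29) + 8/5) + 2931235 = -278*(135 + 8/5) + 2931235 = -278*683/5 + 2931235 = -189874/5 + 2931235 = 14466301/5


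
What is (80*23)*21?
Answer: 38640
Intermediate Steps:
(80*23)*21 = 1840*21 = 38640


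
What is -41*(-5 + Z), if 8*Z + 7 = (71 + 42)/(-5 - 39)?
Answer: 89421/352 ≈ 254.04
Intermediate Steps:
Z = -421/352 (Z = -7/8 + ((71 + 42)/(-5 - 39))/8 = -7/8 + (113/(-44))/8 = -7/8 + (113*(-1/44))/8 = -7/8 + (1/8)*(-113/44) = -7/8 - 113/352 = -421/352 ≈ -1.1960)
-41*(-5 + Z) = -41*(-5 - 421/352) = -41*(-2181/352) = 89421/352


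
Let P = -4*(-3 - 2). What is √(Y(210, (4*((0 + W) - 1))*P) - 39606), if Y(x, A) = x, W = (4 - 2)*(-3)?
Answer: 14*I*√201 ≈ 198.48*I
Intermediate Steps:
P = 20 (P = -4*(-5) = 20)
W = -6 (W = 2*(-3) = -6)
√(Y(210, (4*((0 + W) - 1))*P) - 39606) = √(210 - 39606) = √(-39396) = 14*I*√201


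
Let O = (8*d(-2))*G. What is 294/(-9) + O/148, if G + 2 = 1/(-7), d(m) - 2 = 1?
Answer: -25652/777 ≈ -33.014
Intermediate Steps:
d(m) = 3 (d(m) = 2 + 1 = 3)
G = -15/7 (G = -2 + 1/(-7) = -2 - ⅐ = -15/7 ≈ -2.1429)
O = -360/7 (O = (8*3)*(-15/7) = 24*(-15/7) = -360/7 ≈ -51.429)
294/(-9) + O/148 = 294/(-9) - 360/7/148 = 294*(-⅑) - 360/7*1/148 = -98/3 - 90/259 = -25652/777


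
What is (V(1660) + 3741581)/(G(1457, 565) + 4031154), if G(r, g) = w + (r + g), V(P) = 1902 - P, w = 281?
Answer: 3741823/4033457 ≈ 0.92770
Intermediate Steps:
G(r, g) = 281 + g + r (G(r, g) = 281 + (r + g) = 281 + (g + r) = 281 + g + r)
(V(1660) + 3741581)/(G(1457, 565) + 4031154) = ((1902 - 1*1660) + 3741581)/((281 + 565 + 1457) + 4031154) = ((1902 - 1660) + 3741581)/(2303 + 4031154) = (242 + 3741581)/4033457 = 3741823*(1/4033457) = 3741823/4033457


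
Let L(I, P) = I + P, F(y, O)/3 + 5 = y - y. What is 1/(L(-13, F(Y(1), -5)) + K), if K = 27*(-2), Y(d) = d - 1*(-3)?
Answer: -1/82 ≈ -0.012195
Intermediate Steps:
Y(d) = 3 + d (Y(d) = d + 3 = 3 + d)
F(y, O) = -15 (F(y, O) = -15 + 3*(y - y) = -15 + 3*0 = -15 + 0 = -15)
K = -54
1/(L(-13, F(Y(1), -5)) + K) = 1/((-13 - 15) - 54) = 1/(-28 - 54) = 1/(-82) = -1/82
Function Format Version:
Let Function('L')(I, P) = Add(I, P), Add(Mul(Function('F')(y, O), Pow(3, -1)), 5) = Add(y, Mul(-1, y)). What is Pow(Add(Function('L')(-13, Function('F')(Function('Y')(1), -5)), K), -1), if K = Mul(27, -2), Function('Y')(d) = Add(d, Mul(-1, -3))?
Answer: Rational(-1, 82) ≈ -0.012195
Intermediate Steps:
Function('Y')(d) = Add(3, d) (Function('Y')(d) = Add(d, 3) = Add(3, d))
Function('F')(y, O) = -15 (Function('F')(y, O) = Add(-15, Mul(3, Add(y, Mul(-1, y)))) = Add(-15, Mul(3, 0)) = Add(-15, 0) = -15)
K = -54
Pow(Add(Function('L')(-13, Function('F')(Function('Y')(1), -5)), K), -1) = Pow(Add(Add(-13, -15), -54), -1) = Pow(Add(-28, -54), -1) = Pow(-82, -1) = Rational(-1, 82)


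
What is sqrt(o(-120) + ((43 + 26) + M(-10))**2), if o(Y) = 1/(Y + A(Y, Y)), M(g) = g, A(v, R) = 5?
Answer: sqrt(46036110)/115 ≈ 59.000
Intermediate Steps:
o(Y) = 1/(5 + Y) (o(Y) = 1/(Y + 5) = 1/(5 + Y))
sqrt(o(-120) + ((43 + 26) + M(-10))**2) = sqrt(1/(5 - 120) + ((43 + 26) - 10)**2) = sqrt(1/(-115) + (69 - 10)**2) = sqrt(-1/115 + 59**2) = sqrt(-1/115 + 3481) = sqrt(400314/115) = sqrt(46036110)/115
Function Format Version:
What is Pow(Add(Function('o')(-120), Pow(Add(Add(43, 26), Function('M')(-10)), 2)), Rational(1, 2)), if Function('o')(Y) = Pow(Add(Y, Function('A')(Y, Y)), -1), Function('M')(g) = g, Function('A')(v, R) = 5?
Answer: Mul(Rational(1, 115), Pow(46036110, Rational(1, 2))) ≈ 59.000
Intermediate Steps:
Function('o')(Y) = Pow(Add(5, Y), -1) (Function('o')(Y) = Pow(Add(Y, 5), -1) = Pow(Add(5, Y), -1))
Pow(Add(Function('o')(-120), Pow(Add(Add(43, 26), Function('M')(-10)), 2)), Rational(1, 2)) = Pow(Add(Pow(Add(5, -120), -1), Pow(Add(Add(43, 26), -10), 2)), Rational(1, 2)) = Pow(Add(Pow(-115, -1), Pow(Add(69, -10), 2)), Rational(1, 2)) = Pow(Add(Rational(-1, 115), Pow(59, 2)), Rational(1, 2)) = Pow(Add(Rational(-1, 115), 3481), Rational(1, 2)) = Pow(Rational(400314, 115), Rational(1, 2)) = Mul(Rational(1, 115), Pow(46036110, Rational(1, 2)))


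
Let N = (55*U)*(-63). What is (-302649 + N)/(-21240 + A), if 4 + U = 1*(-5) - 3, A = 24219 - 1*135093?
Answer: 87023/44038 ≈ 1.9761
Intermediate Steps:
A = -110874 (A = 24219 - 135093 = -110874)
U = -12 (U = -4 + (1*(-5) - 3) = -4 + (-5 - 3) = -4 - 8 = -12)
N = 41580 (N = (55*(-12))*(-63) = -660*(-63) = 41580)
(-302649 + N)/(-21240 + A) = (-302649 + 41580)/(-21240 - 110874) = -261069/(-132114) = -261069*(-1/132114) = 87023/44038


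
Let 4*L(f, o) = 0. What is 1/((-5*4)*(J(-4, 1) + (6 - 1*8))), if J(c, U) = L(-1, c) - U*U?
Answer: 1/60 ≈ 0.016667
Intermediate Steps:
L(f, o) = 0 (L(f, o) = (¼)*0 = 0)
J(c, U) = -U² (J(c, U) = 0 - U*U = 0 - U² = -U²)
1/((-5*4)*(J(-4, 1) + (6 - 1*8))) = 1/((-5*4)*(-1*1² + (6 - 1*8))) = 1/(-20*(-1*1 + (6 - 8))) = 1/(-20*(-1 - 2)) = 1/(-20*(-3)) = 1/60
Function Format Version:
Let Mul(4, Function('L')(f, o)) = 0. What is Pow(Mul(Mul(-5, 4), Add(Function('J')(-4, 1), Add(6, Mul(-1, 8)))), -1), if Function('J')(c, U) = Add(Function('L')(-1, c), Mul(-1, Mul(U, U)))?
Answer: Rational(1, 60) ≈ 0.016667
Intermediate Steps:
Function('L')(f, o) = 0 (Function('L')(f, o) = Mul(Rational(1, 4), 0) = 0)
Function('J')(c, U) = Mul(-1, Pow(U, 2)) (Function('J')(c, U) = Add(0, Mul(-1, Mul(U, U))) = Add(0, Mul(-1, Pow(U, 2))) = Mul(-1, Pow(U, 2)))
Pow(Mul(Mul(-5, 4), Add(Function('J')(-4, 1), Add(6, Mul(-1, 8)))), -1) = Pow(Mul(Mul(-5, 4), Add(Mul(-1, Pow(1, 2)), Add(6, Mul(-1, 8)))), -1) = Pow(Mul(-20, Add(Mul(-1, 1), Add(6, -8))), -1) = Pow(Mul(-20, Add(-1, -2)), -1) = Pow(Mul(-20, -3), -1) = Pow(60, -1) = Rational(1, 60)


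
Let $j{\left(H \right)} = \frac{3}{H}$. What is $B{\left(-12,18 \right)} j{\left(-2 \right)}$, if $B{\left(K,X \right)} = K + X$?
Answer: $-9$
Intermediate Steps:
$B{\left(-12,18 \right)} j{\left(-2 \right)} = \left(-12 + 18\right) \frac{3}{-2} = 6 \cdot 3 \left(- \frac{1}{2}\right) = 6 \left(- \frac{3}{2}\right) = -9$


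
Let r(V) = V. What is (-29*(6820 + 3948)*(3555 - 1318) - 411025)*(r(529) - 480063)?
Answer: 335176757734126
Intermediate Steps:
(-29*(6820 + 3948)*(3555 - 1318) - 411025)*(r(529) - 480063) = (-29*(6820 + 3948)*(3555 - 1318) - 411025)*(529 - 480063) = (-312272*2237 - 411025)*(-479534) = (-29*24088016 - 411025)*(-479534) = (-698552464 - 411025)*(-479534) = -698963489*(-479534) = 335176757734126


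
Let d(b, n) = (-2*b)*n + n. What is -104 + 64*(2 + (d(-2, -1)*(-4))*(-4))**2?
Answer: 389272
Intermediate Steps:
d(b, n) = n - 2*b*n (d(b, n) = -2*b*n + n = n - 2*b*n)
-104 + 64*(2 + (d(-2, -1)*(-4))*(-4))**2 = -104 + 64*(2 + (-(1 - 2*(-2))*(-4))*(-4))**2 = -104 + 64*(2 + (-(1 + 4)*(-4))*(-4))**2 = -104 + 64*(2 + (-1*5*(-4))*(-4))**2 = -104 + 64*(2 - 5*(-4)*(-4))**2 = -104 + 64*(2 + 20*(-4))**2 = -104 + 64*(2 - 80)**2 = -104 + 64*(-78)**2 = -104 + 64*6084 = -104 + 389376 = 389272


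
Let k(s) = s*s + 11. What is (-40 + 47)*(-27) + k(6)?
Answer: -142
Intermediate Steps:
k(s) = 11 + s² (k(s) = s² + 11 = 11 + s²)
(-40 + 47)*(-27) + k(6) = (-40 + 47)*(-27) + (11 + 6²) = 7*(-27) + (11 + 36) = -189 + 47 = -142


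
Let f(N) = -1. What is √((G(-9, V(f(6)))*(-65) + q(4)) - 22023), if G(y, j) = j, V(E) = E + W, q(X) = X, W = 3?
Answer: 3*I*√2461 ≈ 148.83*I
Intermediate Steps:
V(E) = 3 + E (V(E) = E + 3 = 3 + E)
√((G(-9, V(f(6)))*(-65) + q(4)) - 22023) = √(((3 - 1)*(-65) + 4) - 22023) = √((2*(-65) + 4) - 22023) = √((-130 + 4) - 22023) = √(-126 - 22023) = √(-22149) = 3*I*√2461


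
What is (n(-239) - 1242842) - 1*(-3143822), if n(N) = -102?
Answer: 1900878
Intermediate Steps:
(n(-239) - 1242842) - 1*(-3143822) = (-102 - 1242842) - 1*(-3143822) = -1242944 + 3143822 = 1900878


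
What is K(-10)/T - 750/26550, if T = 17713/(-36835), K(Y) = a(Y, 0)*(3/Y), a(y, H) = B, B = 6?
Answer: 11647066/3135201 ≈ 3.7149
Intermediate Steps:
a(y, H) = 6
K(Y) = 18/Y (K(Y) = 6*(3/Y) = 18/Y)
T = -17713/36835 (T = 17713*(-1/36835) = -17713/36835 ≈ -0.48087)
K(-10)/T - 750/26550 = (18/(-10))/(-17713/36835) - 750/26550 = (18*(-⅒))*(-36835/17713) - 750*1/26550 = -9/5*(-36835/17713) - 5/177 = 66303/17713 - 5/177 = 11647066/3135201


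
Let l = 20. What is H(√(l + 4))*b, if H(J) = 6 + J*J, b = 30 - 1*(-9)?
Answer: 1170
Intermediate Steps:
b = 39 (b = 30 + 9 = 39)
H(J) = 6 + J²
H(√(l + 4))*b = (6 + (√(20 + 4))²)*39 = (6 + (√24)²)*39 = (6 + (2*√6)²)*39 = (6 + 24)*39 = 30*39 = 1170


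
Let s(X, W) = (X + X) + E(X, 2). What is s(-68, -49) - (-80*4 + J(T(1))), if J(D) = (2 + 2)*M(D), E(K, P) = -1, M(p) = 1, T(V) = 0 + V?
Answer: 179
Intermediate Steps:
T(V) = V
J(D) = 4 (J(D) = (2 + 2)*1 = 4*1 = 4)
s(X, W) = -1 + 2*X (s(X, W) = (X + X) - 1 = 2*X - 1 = -1 + 2*X)
s(-68, -49) - (-80*4 + J(T(1))) = (-1 + 2*(-68)) - (-80*4 + 4) = (-1 - 136) - (-320 + 4) = -137 - 1*(-316) = -137 + 316 = 179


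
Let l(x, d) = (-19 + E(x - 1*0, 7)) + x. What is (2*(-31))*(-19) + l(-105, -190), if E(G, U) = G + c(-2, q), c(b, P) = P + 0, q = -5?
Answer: 944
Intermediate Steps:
c(b, P) = P
E(G, U) = -5 + G (E(G, U) = G - 5 = -5 + G)
l(x, d) = -24 + 2*x (l(x, d) = (-19 + (-5 + (x - 1*0))) + x = (-19 + (-5 + (x + 0))) + x = (-19 + (-5 + x)) + x = (-24 + x) + x = -24 + 2*x)
(2*(-31))*(-19) + l(-105, -190) = (2*(-31))*(-19) + (-24 + 2*(-105)) = -62*(-19) + (-24 - 210) = 1178 - 234 = 944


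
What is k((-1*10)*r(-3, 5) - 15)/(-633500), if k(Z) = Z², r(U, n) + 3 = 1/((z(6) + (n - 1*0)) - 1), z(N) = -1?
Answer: -7/32580 ≈ -0.00021486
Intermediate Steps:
r(U, n) = -3 + 1/(-2 + n) (r(U, n) = -3 + 1/((-1 + (n - 1*0)) - 1) = -3 + 1/((-1 + (n + 0)) - 1) = -3 + 1/((-1 + n) - 1) = -3 + 1/(-2 + n))
k((-1*10)*r(-3, 5) - 15)/(-633500) = ((-1*10)*((7 - 3*5)/(-2 + 5)) - 15)²/(-633500) = (-10*(7 - 15)/3 - 15)²*(-1/633500) = (-10*(-8)/3 - 15)²*(-1/633500) = (-10*(-8/3) - 15)²*(-1/633500) = (80/3 - 15)²*(-1/633500) = (35/3)²*(-1/633500) = (1225/9)*(-1/633500) = -7/32580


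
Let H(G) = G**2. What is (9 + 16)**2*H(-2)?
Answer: 2500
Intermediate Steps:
(9 + 16)**2*H(-2) = (9 + 16)**2*(-2)**2 = 25**2*4 = 625*4 = 2500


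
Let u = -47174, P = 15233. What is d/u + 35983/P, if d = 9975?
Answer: 1545512867/718601542 ≈ 2.1507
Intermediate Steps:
d/u + 35983/P = 9975/(-47174) + 35983/15233 = 9975*(-1/47174) + 35983*(1/15233) = -9975/47174 + 35983/15233 = 1545512867/718601542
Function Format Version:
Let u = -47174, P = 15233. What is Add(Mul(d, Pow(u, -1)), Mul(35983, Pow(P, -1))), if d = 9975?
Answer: Rational(1545512867, 718601542) ≈ 2.1507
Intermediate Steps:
Add(Mul(d, Pow(u, -1)), Mul(35983, Pow(P, -1))) = Add(Mul(9975, Pow(-47174, -1)), Mul(35983, Pow(15233, -1))) = Add(Mul(9975, Rational(-1, 47174)), Mul(35983, Rational(1, 15233))) = Add(Rational(-9975, 47174), Rational(35983, 15233)) = Rational(1545512867, 718601542)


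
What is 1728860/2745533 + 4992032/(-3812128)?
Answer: -31764075799/46724657251 ≈ -0.67981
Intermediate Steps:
1728860/2745533 + 4992032/(-3812128) = 1728860*(1/2745533) + 4992032*(-1/3812128) = 246980/392219 - 156001/119129 = -31764075799/46724657251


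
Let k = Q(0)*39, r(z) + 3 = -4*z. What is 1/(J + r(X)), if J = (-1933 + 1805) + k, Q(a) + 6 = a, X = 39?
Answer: -1/521 ≈ -0.0019194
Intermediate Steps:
Q(a) = -6 + a
r(z) = -3 - 4*z
k = -234 (k = (-6 + 0)*39 = -6*39 = -234)
J = -362 (J = (-1933 + 1805) - 234 = -128 - 234 = -362)
1/(J + r(X)) = 1/(-362 + (-3 - 4*39)) = 1/(-362 + (-3 - 156)) = 1/(-362 - 159) = 1/(-521) = -1/521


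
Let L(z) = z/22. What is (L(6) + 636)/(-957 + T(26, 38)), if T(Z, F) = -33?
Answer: -2333/3630 ≈ -0.64270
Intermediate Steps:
L(z) = z/22 (L(z) = z*(1/22) = z/22)
(L(6) + 636)/(-957 + T(26, 38)) = ((1/22)*6 + 636)/(-957 - 33) = (3/11 + 636)/(-990) = (6999/11)*(-1/990) = -2333/3630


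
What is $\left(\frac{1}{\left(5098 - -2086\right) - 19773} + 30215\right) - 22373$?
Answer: $\frac{98722937}{12589} \approx 7842.0$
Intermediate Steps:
$\left(\frac{1}{\left(5098 - -2086\right) - 19773} + 30215\right) - 22373 = \left(\frac{1}{\left(5098 + 2086\right) - 19773} + 30215\right) - 22373 = \left(\frac{1}{7184 - 19773} + 30215\right) - 22373 = \left(\frac{1}{-12589} + 30215\right) - 22373 = \left(- \frac{1}{12589} + 30215\right) - 22373 = \frac{380376634}{12589} - 22373 = \frac{98722937}{12589}$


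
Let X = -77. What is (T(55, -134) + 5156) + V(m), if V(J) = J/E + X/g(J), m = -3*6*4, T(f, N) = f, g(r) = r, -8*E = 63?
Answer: 2631491/504 ≈ 5221.2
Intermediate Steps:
E = -63/8 (E = -⅛*63 = -63/8 ≈ -7.8750)
m = -72 (m = -18*4 = -72)
V(J) = -77/J - 8*J/63 (V(J) = J/(-63/8) - 77/J = J*(-8/63) - 77/J = -8*J/63 - 77/J = -77/J - 8*J/63)
(T(55, -134) + 5156) + V(m) = (55 + 5156) + (-77/(-72) - 8/63*(-72)) = 5211 + (-77*(-1/72) + 64/7) = 5211 + (77/72 + 64/7) = 5211 + 5147/504 = 2631491/504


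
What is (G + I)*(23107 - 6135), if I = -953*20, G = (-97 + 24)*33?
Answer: -364371868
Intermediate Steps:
G = -2409 (G = -73*33 = -2409)
I = -19060
(G + I)*(23107 - 6135) = (-2409 - 19060)*(23107 - 6135) = -21469*16972 = -364371868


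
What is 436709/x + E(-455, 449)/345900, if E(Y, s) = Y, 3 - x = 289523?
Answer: -215984821/143064240 ≈ -1.5097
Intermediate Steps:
x = -289520 (x = 3 - 1*289523 = 3 - 289523 = -289520)
436709/x + E(-455, 449)/345900 = 436709/(-289520) - 455/345900 = 436709*(-1/289520) - 455*1/345900 = -62387/41360 - 91/69180 = -215984821/143064240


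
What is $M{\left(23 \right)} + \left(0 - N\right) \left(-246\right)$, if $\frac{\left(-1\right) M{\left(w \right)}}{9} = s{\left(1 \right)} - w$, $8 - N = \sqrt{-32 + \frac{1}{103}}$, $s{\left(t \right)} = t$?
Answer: $2166 - \frac{246 i \sqrt{339385}}{103} \approx 2166.0 - 1391.4 i$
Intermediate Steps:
$N = 8 - \frac{i \sqrt{339385}}{103}$ ($N = 8 - \sqrt{-32 + \frac{1}{103}} = 8 - \sqrt{- \frac{3295}{103}} = 8 - \frac{i \sqrt{339385}}{103} \approx 8.0 - 5.656 i$)
$M{\left(w \right)} = -9 + 9 w$ ($M{\left(w \right)} = - 9 \left(1 - w\right) = -9 + 9 w$)
$M{\left(23 \right)} + \left(0 - N\right) \left(-246\right) = \left(-9 + 9 \cdot 23\right) + \left(0 - \left(8 - \frac{i \sqrt{339385}}{103}\right)\right) \left(-246\right) = \left(-9 + 207\right) + \left(0 - \left(8 - \frac{i \sqrt{339385}}{103}\right)\right) \left(-246\right) = 198 + \left(-8 + \frac{i \sqrt{339385}}{103}\right) \left(-246\right) = 198 + \left(1968 - \frac{246 i \sqrt{339385}}{103}\right) = 2166 - \frac{246 i \sqrt{339385}}{103}$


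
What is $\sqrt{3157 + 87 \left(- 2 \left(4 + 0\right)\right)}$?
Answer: $\sqrt{2461} \approx 49.608$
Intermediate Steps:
$\sqrt{3157 + 87 \left(- 2 \left(4 + 0\right)\right)} = \sqrt{3157 + 87 \left(\left(-2\right) 4\right)} = \sqrt{3157 + 87 \left(-8\right)} = \sqrt{3157 - 696} = \sqrt{2461}$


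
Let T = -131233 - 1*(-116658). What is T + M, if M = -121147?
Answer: -135722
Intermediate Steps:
T = -14575 (T = -131233 + 116658 = -14575)
T + M = -14575 - 121147 = -135722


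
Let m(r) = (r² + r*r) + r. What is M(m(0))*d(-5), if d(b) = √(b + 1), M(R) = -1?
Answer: -2*I ≈ -2.0*I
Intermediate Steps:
m(r) = r + 2*r² (m(r) = (r² + r²) + r = 2*r² + r = r + 2*r²)
d(b) = √(1 + b)
M(m(0))*d(-5) = -√(1 - 5) = -√(-4) = -2*I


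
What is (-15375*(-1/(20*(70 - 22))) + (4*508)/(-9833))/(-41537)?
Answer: -9948777/26139732544 ≈ -0.00038060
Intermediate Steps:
(-15375*(-1/(20*(70 - 22))) + (4*508)/(-9833))/(-41537) = (-15375/(48*(-20)) + 2032*(-1/9833))*(-1/41537) = (-15375/(-960) - 2032/9833)*(-1/41537) = (-15375*(-1/960) - 2032/9833)*(-1/41537) = (1025/64 - 2032/9833)*(-1/41537) = (9948777/629312)*(-1/41537) = -9948777/26139732544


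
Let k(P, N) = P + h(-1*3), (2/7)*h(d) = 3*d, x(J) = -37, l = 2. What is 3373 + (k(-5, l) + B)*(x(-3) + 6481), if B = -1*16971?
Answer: -109592957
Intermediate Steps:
h(d) = 21*d/2 (h(d) = 7*(3*d)/2 = 21*d/2)
B = -16971
k(P, N) = -63/2 + P (k(P, N) = P + 21*(-1*3)/2 = P + (21/2)*(-3) = P - 63/2 = -63/2 + P)
3373 + (k(-5, l) + B)*(x(-3) + 6481) = 3373 + ((-63/2 - 5) - 16971)*(-37 + 6481) = 3373 + (-73/2 - 16971)*6444 = 3373 - 34015/2*6444 = 3373 - 109596330 = -109592957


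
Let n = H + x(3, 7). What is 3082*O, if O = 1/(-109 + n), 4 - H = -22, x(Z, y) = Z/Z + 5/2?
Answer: -6164/159 ≈ -38.767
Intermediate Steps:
x(Z, y) = 7/2 (x(Z, y) = 1 + 5*(1/2) = 1 + 5/2 = 7/2)
H = 26 (H = 4 - 1*(-22) = 4 + 22 = 26)
n = 59/2 (n = 26 + 7/2 = 59/2 ≈ 29.500)
O = -2/159 (O = 1/(-109 + 59/2) = 1/(-159/2) = -2/159 ≈ -0.012579)
3082*O = 3082*(-2/159) = -6164/159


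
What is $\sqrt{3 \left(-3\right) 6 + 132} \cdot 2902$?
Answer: $2902 \sqrt{78} \approx 25630.0$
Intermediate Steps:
$\sqrt{3 \left(-3\right) 6 + 132} \cdot 2902 = \sqrt{\left(-9\right) 6 + 132} \cdot 2902 = \sqrt{-54 + 132} \cdot 2902 = \sqrt{78} \cdot 2902 = 2902 \sqrt{78}$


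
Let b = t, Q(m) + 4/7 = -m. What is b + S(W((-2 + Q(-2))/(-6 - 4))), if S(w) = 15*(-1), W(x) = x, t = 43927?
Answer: 43912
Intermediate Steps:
Q(m) = -4/7 - m
S(w) = -15
b = 43927
b + S(W((-2 + Q(-2))/(-6 - 4))) = 43927 - 15 = 43912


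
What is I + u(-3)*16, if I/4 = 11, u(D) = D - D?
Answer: 44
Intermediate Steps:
u(D) = 0
I = 44 (I = 4*11 = 44)
I + u(-3)*16 = 44 + 0*16 = 44 + 0 = 44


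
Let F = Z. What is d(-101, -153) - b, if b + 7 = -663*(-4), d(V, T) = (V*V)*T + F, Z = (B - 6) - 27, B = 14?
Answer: -1563417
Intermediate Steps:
Z = -19 (Z = (14 - 6) - 27 = 8 - 27 = -19)
F = -19
d(V, T) = -19 + T*V² (d(V, T) = (V*V)*T - 19 = V²*T - 19 = T*V² - 19 = -19 + T*V²)
b = 2645 (b = -7 - 663*(-4) = -7 + 2652 = 2645)
d(-101, -153) - b = (-19 - 153*(-101)²) - 1*2645 = (-19 - 153*10201) - 2645 = (-19 - 1560753) - 2645 = -1560772 - 2645 = -1563417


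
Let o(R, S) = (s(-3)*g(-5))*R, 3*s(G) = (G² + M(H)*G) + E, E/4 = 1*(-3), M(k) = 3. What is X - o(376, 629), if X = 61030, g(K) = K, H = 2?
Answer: 53510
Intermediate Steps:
E = -12 (E = 4*(1*(-3)) = 4*(-3) = -12)
s(G) = -4 + G + G²/3 (s(G) = ((G² + 3*G) - 12)/3 = (-12 + G² + 3*G)/3 = -4 + G + G²/3)
o(R, S) = 20*R (o(R, S) = ((-4 - 3 + (⅓)*(-3)²)*(-5))*R = ((-4 - 3 + (⅓)*9)*(-5))*R = ((-4 - 3 + 3)*(-5))*R = (-4*(-5))*R = 20*R)
X - o(376, 629) = 61030 - 20*376 = 61030 - 1*7520 = 61030 - 7520 = 53510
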